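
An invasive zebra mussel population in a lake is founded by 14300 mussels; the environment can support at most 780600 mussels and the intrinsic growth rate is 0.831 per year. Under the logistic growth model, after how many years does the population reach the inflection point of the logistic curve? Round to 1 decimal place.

4.8 years

Logistic growth is fastest at N = K/2 = 390300.
A = (K − N₀)/N₀ = 53.587. Set K/(1 + A·e^(−rt)) = K/2 → A·e^(−rt) = 1.
e^(−0.831t) = 1/53.587 = 0.0186611, so t = ln(53.587)/0.831 = 3.9813/0.831 = 4.791.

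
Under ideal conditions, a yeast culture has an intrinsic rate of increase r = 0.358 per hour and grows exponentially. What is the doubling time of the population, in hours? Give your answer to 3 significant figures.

1.94 hours

Doubling time t_d = ln(2)/r = 0.6931/0.358 = 1.9362.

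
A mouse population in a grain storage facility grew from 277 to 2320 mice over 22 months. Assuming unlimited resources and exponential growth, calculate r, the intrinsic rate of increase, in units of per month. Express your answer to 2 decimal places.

0.10 per month

From N(t) = N₀·e^(rt): e^(r·22) = 2320/277 = 8.3755.
r·22 = ln(8.3755) = 2.1253, so r = 2.1253/22 = 0.096605.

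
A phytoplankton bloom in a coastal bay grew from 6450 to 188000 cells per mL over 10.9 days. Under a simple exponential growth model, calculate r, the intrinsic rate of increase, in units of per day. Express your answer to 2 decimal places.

From N(t) = N₀·e^(rt): e^(r·10.9) = 188000/6450 = 29.147.
r·10.9 = ln(29.147) = 3.3724, so r = 3.3724/10.9 = 0.30939.

0.31 per day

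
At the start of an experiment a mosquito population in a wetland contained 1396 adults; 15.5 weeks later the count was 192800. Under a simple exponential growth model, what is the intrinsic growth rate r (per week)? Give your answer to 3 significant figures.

From N(t) = N₀·e^(rt): e^(r·15.5) = 192800/1396 = 138.11.
r·15.5 = ln(138.11) = 4.928, so r = 4.928/15.5 = 0.31794.

0.318 per week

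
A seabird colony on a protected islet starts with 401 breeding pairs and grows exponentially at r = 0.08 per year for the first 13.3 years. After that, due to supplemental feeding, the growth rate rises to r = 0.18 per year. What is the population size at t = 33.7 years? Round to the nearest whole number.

Phase 1: N(13.3) = 401·e^(0.08×13.3) = 401·e^1.064 = 1162.07.
Phase 2 runs for 33.7 − 13.3 = 20.4 years at r = 0.18.
N(33.7) = 1162.07·e^(0.18×20.4) = 1162.07·e^3.672 = 45704.9.

45705 breeding pairs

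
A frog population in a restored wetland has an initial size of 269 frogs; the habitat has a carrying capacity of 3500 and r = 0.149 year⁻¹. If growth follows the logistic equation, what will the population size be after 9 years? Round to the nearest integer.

845 frogs

A = (K − N₀)/N₀ = (3500 − 269)/269 = 12.011.
N(t) = K/(1 + A·e^(−rt)) = 3500/(1 + 12.011×e^(−0.149×9)).
e^(−1.341) = 0.26158; denominator = 1 + 12.011×0.26158 = 4.1419.
N = 3500/4.1419 = 845.018.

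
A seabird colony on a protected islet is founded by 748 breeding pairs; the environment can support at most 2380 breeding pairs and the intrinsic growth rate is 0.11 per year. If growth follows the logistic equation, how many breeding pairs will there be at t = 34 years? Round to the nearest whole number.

A = (K − N₀)/N₀ = (2380 − 748)/748 = 2.1818.
N(t) = K/(1 + A·e^(−rt)) = 2380/(1 + 2.1818×e^(−0.11×34)).
e^(−3.74) = 0.023754; denominator = 1 + 2.1818×0.023754 = 1.0518.
N = 2380/1.0518 = 2262.73.

2263 breeding pairs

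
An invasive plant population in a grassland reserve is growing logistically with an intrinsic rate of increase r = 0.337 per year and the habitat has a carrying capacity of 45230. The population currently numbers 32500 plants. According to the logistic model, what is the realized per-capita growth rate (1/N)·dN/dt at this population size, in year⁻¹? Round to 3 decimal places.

(1/N)·dN/dt = r(1 − N/K) = 0.337 × (1 − 32500/45230).
= 0.337 × 0.28145 = 0.094849.

0.095 per year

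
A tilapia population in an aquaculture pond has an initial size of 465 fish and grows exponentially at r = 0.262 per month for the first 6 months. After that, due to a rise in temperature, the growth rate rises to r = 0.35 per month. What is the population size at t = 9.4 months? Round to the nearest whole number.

Phase 1: N(6) = 465·e^(0.262×6) = 465·e^1.572 = 2239.57.
Phase 2 runs for 9.4 − 6 = 3.4 months at r = 0.35.
N(9.4) = 2239.57·e^(0.35×3.4) = 2239.57·e^1.19 = 7361.64.

7362 fish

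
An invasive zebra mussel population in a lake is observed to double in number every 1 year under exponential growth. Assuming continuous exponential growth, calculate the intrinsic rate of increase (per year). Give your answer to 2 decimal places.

r = ln(2)/t_d = 0.6931/1 = 0.69315.

0.69 per year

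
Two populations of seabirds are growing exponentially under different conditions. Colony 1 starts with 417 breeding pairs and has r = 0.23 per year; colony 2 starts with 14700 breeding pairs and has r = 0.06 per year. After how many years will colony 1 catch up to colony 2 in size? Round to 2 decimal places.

20.96 years

Set 417·e^(0.23t) = 14700·e^(0.06t).
e^((0.23 − 0.06)t) = 14700/417 → e^(0.17·t) = 35.252.
0.17·t = ln(35.252) = 3.5625, so t = 3.5625/0.17 = 20.956.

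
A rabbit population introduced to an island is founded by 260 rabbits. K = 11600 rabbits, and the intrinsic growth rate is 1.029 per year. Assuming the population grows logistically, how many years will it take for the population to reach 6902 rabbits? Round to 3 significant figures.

A = (K − N₀)/N₀ = (11600 − 260)/260 = 43.615.
Solve 11600/(1 + 43.615·e^(−1.029t)) = 6902: 1 + 43.615·e^(−1.029t) = 1.6807, so e^(−1.029t) = 0.0156062.
−1.029·t = ln(0.0156062) = -4.1601, so t = 4.1601/1.029 = 4.0428.

4.04 years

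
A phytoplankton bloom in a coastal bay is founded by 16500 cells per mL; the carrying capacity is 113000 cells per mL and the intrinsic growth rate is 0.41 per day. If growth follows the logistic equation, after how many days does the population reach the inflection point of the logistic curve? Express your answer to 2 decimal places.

4.31 days

Logistic growth is fastest at N = K/2 = 56500.
A = (K − N₀)/N₀ = 5.8485. Set K/(1 + A·e^(−rt)) = K/2 → A·e^(−rt) = 1.
e^(−0.41t) = 1/5.8485 = 0.170984, so t = ln(5.8485)/0.41 = 1.7662/0.41 = 4.3078.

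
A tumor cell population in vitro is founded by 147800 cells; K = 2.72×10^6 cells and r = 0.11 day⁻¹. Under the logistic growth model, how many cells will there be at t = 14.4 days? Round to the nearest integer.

A = (K − N₀)/N₀ = (2.72×10^6 − 147800)/147800 = 17.403.
N(t) = K/(1 + A·e^(−rt)) = 2.72×10^6/(1 + 17.403×e^(−0.11×14.4)).
e^(−1.584) = 0.20515; denominator = 1 + 17.403×0.20515 = 4.5703.
N = 2.72×10^6/4.5703 = 595144.

595144 cells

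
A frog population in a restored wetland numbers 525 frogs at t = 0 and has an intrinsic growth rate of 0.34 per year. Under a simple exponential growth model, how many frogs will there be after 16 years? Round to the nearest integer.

120982 frogs

N(t) = N₀·e^(rt) = 525 × e^(0.34×16) = 525 × e^5.44.
e^5.44 ≈ 230.44, so N ≈ 525 × 230.44 = 120982.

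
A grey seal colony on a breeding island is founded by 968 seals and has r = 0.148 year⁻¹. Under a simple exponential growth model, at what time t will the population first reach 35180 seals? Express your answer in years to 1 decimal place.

Set N₀·e^(rt) = 35180: e^(0.148·t) = 35180/968 = 36.343.
0.148·t = ln(36.343) = 3.593, so t = 3.593/0.148 = 24.277.

24.3 years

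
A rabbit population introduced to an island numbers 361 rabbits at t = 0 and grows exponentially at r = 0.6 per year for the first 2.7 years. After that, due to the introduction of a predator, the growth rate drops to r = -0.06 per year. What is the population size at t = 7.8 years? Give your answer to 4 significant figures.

1343 rabbits

Phase 1: N(2.7) = 361·e^(0.6×2.7) = 361·e^1.62 = 1824.17.
Phase 2 runs for 7.8 − 2.7 = 5.1 years at r = -0.06.
N(7.8) = 1824.17·e^(-0.06×5.1) = 1824.17·e^-0.306 = 1343.29.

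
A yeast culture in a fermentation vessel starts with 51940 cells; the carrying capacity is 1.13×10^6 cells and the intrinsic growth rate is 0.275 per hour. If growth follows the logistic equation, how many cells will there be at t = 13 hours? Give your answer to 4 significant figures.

A = (K − N₀)/N₀ = (1.13×10^6 − 51940)/51940 = 20.756.
N(t) = K/(1 + A·e^(−rt)) = 1.13×10^6/(1 + 20.756×e^(−0.275×13)).
e^(−3.575) = 0.028015; denominator = 1 + 20.756×0.028015 = 1.5815.
N = 1.13×10^6/1.5815 = 714518.

714500 cells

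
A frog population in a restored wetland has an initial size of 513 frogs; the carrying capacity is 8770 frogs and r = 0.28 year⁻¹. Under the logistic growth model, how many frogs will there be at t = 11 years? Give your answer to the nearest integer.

5041 frogs

A = (K − N₀)/N₀ = (8770 − 513)/513 = 16.096.
N(t) = K/(1 + A·e^(−rt)) = 8770/(1 + 16.096×e^(−0.28×11)).
e^(−3.08) = 0.045959; denominator = 1 + 16.096×0.045959 = 1.7397.
N = 8770/1.7397 = 5040.99.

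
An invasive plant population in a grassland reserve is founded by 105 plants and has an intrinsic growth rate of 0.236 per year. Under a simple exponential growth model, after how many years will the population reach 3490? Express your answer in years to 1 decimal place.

14.8 years

Set N₀·e^(rt) = 3490: e^(0.236·t) = 3490/105 = 33.238.
0.236·t = ln(33.238) = 3.5037, so t = 3.5037/0.236 = 14.846.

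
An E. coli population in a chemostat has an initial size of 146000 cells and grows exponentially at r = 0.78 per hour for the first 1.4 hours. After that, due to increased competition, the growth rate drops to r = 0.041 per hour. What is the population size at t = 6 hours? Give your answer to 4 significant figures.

525400 cells

Phase 1: N(1.4) = 146000·e^(0.78×1.4) = 146000·e^1.092 = 435113.
Phase 2 runs for 6 − 1.4 = 4.6 hours at r = 0.041.
N(6) = 435113·e^(0.041×4.6) = 435113·e^0.1886 = 525425.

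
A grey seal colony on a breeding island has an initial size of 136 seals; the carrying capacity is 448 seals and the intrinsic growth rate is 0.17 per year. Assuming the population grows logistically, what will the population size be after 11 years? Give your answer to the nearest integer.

331 seals

A = (K − N₀)/N₀ = (448 − 136)/136 = 2.2941.
N(t) = K/(1 + A·e^(−rt)) = 448/(1 + 2.2941×e^(−0.17×11)).
e^(−1.87) = 0.15412; denominator = 1 + 2.2941×0.15412 = 1.3536.
N = 448/1.3536 = 330.975.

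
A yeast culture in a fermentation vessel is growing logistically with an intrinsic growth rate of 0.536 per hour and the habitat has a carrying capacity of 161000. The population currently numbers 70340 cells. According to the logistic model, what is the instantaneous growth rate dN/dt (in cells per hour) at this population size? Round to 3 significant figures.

21200 cells per hour

dN/dt = rN(1 − N/K) = 0.536 × 70340 × (1 − 70340/161000).
1 − 70340/161000 = 0.56311; dN/dt = 0.536 × 70340 × 0.56311 = 21230.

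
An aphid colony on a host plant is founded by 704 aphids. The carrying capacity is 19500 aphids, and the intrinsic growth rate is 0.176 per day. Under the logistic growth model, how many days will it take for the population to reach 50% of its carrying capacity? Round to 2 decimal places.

A = (K − N₀)/N₀ = (19500 − 704)/704 = 26.699.
Solve 19500/(1 + 26.699·e^(−0.176t)) = 9750: 1 + 26.699·e^(−0.176t) = 2, so e^(−0.176t) = 0.0374548.
−0.176·t = ln(0.0374548) = -3.2846, so t = 3.2846/0.176 = 18.663.

18.66 days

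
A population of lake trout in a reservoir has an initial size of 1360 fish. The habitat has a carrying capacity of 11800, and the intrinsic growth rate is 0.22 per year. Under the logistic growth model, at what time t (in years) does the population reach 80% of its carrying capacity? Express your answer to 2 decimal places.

15.57 years

A = (K − N₀)/N₀ = (11800 − 1360)/1360 = 7.6765.
Solve 11800/(1 + 7.6765·e^(−0.22t)) = 9440: 1 + 7.6765·e^(−0.22t) = 1.25, so e^(−0.22t) = 0.032567.
−0.22·t = ln(0.032567) = -3.4245, so t = 3.4245/0.22 = 15.566.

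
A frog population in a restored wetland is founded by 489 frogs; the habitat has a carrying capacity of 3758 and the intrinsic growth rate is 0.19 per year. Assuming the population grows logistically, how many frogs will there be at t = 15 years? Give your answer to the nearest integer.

A = (K − N₀)/N₀ = (3758 − 489)/489 = 6.6851.
N(t) = K/(1 + A·e^(−rt)) = 3758/(1 + 6.6851×e^(−0.19×15)).
e^(−2.85) = 0.057844; denominator = 1 + 6.6851×0.057844 = 1.3867.
N = 3758/1.3867 = 2710.04.

2710 frogs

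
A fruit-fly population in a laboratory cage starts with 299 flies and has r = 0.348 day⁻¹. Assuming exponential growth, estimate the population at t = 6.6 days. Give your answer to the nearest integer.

2973 flies

N(t) = N₀·e^(rt) = 299 × e^(0.348×6.6) = 299 × e^2.297.
e^2.297 ≈ 9.9423, so N ≈ 299 × 9.9423 = 2972.75.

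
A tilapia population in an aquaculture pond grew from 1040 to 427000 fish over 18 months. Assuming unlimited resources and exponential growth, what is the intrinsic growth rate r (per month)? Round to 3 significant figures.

From N(t) = N₀·e^(rt): e^(r·18) = 427000/1040 = 410.58.
r·18 = ln(410.58) = 6.0176, so r = 6.0176/18 = 0.33431.

0.334 per month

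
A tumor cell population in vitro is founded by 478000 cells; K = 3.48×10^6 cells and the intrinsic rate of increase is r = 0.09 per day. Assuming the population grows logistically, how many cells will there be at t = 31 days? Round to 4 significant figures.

A = (K − N₀)/N₀ = (3.48×10^6 − 478000)/478000 = 6.2803.
N(t) = K/(1 + A·e^(−rt)) = 3.48×10^6/(1 + 6.2803×e^(−0.09×31)).
e^(−2.79) = 0.061421; denominator = 1 + 6.2803×0.061421 = 1.3857.
N = 3.48×10^6/1.3857 = 2.511283×10^6.

2511000 cells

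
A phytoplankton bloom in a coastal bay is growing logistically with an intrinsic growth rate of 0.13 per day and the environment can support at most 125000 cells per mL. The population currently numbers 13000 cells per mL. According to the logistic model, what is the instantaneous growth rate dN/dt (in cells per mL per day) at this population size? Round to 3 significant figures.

dN/dt = rN(1 − N/K) = 0.13 × 13000 × (1 − 13000/125000).
1 − 13000/125000 = 0.896; dN/dt = 0.13 × 13000 × 0.896 = 1514.2.

1510 cells per mL per day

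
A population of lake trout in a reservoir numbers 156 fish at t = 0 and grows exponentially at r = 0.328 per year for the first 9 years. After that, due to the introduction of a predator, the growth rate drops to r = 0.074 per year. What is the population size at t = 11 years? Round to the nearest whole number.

Phase 1: N(9) = 156·e^(0.328×9) = 156·e^2.952 = 2986.5.
Phase 2 runs for 11 − 9 = 2 years at r = 0.074.
N(11) = 2986.5·e^(0.074×2) = 2986.5·e^0.148 = 3462.88.

3463 fish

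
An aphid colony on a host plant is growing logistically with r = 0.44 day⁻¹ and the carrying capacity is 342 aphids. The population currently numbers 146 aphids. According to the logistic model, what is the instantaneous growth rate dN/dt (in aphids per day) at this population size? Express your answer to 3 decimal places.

dN/dt = rN(1 − N/K) = 0.44 × 146 × (1 − 146/342).
1 − 146/342 = 0.5731; dN/dt = 0.44 × 146 × 0.5731 = 36.816.

36.816 aphids per day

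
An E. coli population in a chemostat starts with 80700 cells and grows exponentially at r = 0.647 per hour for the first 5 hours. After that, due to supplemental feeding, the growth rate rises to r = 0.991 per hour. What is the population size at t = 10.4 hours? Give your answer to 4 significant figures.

432400000 cells

Phase 1: N(5) = 80700·e^(0.647×5) = 80700·e^3.235 = 2.050294×10^6.
Phase 2 runs for 10.4 − 5 = 5.4 hours at r = 0.991.
N(10.4) = 2.050294×10^6·e^(0.991×5.4) = 2.050294×10^6·e^5.351 = 4.324139×10^8.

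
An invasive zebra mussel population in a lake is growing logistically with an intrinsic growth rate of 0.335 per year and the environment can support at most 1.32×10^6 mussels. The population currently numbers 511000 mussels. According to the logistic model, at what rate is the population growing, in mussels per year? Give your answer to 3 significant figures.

105000 mussels per year

dN/dt = rN(1 − N/K) = 0.335 × 511000 × (1 − 511000/1.32×10^6).
1 − 511000/1.32×10^6 = 0.61288; dN/dt = 0.335 × 511000 × 0.61288 = 1.04916×10^5.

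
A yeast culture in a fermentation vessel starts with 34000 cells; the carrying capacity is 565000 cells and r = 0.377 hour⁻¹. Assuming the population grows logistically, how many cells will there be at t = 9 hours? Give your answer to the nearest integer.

370523 cells

A = (K − N₀)/N₀ = (565000 − 34000)/34000 = 15.618.
N(t) = K/(1 + A·e^(−rt)) = 565000/(1 + 15.618×e^(−0.377×9)).
e^(−3.393) = 0.033608; denominator = 1 + 15.618×0.033608 = 1.5249.
N = 565000/1.5249 = 370523.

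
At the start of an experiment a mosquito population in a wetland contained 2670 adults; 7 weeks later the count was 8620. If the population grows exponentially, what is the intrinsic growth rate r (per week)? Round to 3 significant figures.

0.167 per week

From N(t) = N₀·e^(rt): e^(r·7) = 8620/2670 = 3.2285.
r·7 = ln(3.2285) = 1.172, so r = 1.172/7 = 0.16743.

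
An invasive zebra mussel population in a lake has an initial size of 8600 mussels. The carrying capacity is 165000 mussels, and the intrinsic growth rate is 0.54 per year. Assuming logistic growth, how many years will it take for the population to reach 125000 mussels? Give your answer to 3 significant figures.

7.48 years

A = (K − N₀)/N₀ = (165000 − 8600)/8600 = 18.186.
Solve 165000/(1 + 18.186·e^(−0.54t)) = 125000: 1 + 18.186·e^(−0.54t) = 1.32, so e^(−0.54t) = 0.0175959.
−0.54·t = ln(0.0175959) = -4.0401, so t = 4.0401/0.54 = 7.4816.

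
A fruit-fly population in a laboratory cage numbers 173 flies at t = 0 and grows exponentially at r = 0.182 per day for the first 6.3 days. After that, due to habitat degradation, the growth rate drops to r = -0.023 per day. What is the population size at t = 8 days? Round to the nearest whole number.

Phase 1: N(6.3) = 173·e^(0.182×6.3) = 173·e^1.147 = 544.513.
Phase 2 runs for 8 − 6.3 = 1.7 days at r = -0.023.
N(8) = 544.513·e^(-0.023×1.7) = 544.513·e^-0.0391 = 523.633.

524 flies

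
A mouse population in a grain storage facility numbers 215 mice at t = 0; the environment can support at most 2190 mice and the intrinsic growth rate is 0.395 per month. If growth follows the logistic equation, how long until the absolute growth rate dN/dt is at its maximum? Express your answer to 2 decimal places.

5.61 months

Logistic growth is fastest at N = K/2 = 1095.
A = (K − N₀)/N₀ = 9.186. Set K/(1 + A·e^(−rt)) = K/2 → A·e^(−rt) = 1.
e^(−0.395t) = 1/9.186 = 0.108861, so t = ln(9.186)/0.395 = 2.2177/0.395 = 5.6144.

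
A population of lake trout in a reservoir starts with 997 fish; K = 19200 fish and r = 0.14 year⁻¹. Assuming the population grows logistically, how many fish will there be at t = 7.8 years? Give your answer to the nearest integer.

A = (K − N₀)/N₀ = (19200 − 997)/997 = 18.258.
N(t) = K/(1 + A·e^(−rt)) = 19200/(1 + 18.258×e^(−0.14×7.8)).
e^(−1.092) = 0.33554; denominator = 1 + 18.258×0.33554 = 7.1263.
N = 19200/7.1263 = 2694.25.

2694 fish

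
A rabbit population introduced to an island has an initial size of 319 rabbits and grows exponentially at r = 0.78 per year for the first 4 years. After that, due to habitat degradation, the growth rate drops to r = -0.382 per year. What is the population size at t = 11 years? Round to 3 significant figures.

498 rabbits

Phase 1: N(4) = 319·e^(0.78×4) = 319·e^3.12 = 7224.2.
Phase 2 runs for 11 − 4 = 7 years at r = -0.382.
N(11) = 7224.2·e^(-0.382×7) = 7224.2·e^-2.674 = 498.294.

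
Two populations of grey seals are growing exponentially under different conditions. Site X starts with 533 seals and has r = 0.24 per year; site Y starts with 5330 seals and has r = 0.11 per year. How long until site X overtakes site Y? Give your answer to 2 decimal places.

17.71 years

Set 533·e^(0.24t) = 5330·e^(0.11t).
e^((0.24 − 0.11)t) = 5330/533 → e^(0.13·t) = 10.
0.13·t = ln(10) = 2.3026, so t = 2.3026/0.13 = 17.712.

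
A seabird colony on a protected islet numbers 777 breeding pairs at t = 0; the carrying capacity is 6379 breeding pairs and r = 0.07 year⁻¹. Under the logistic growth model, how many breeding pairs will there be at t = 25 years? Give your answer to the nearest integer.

A = (K − N₀)/N₀ = (6379 − 777)/777 = 7.2098.
N(t) = K/(1 + A·e^(−rt)) = 6379/(1 + 7.2098×e^(−0.07×25)).
e^(−1.75) = 0.17377; denominator = 1 + 7.2098×0.17377 = 2.2529.
N = 6379/2.2529 = 2831.5.

2831 breeding pairs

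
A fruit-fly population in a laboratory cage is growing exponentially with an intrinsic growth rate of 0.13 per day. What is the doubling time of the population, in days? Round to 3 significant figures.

Doubling time t_d = ln(2)/r = 0.6931/0.13 = 5.3319.

5.33 days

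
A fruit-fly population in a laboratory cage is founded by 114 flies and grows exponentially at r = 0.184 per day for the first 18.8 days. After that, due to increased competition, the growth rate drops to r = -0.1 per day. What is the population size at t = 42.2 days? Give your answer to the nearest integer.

Phase 1: N(18.8) = 114·e^(0.184×18.8) = 114·e^3.459 = 3624.23.
Phase 2 runs for 42.2 − 18.8 = 23.4 days at r = -0.1.
N(42.2) = 3624.23·e^(-0.1×23.4) = 3624.23·e^-2.34 = 349.114.

349 flies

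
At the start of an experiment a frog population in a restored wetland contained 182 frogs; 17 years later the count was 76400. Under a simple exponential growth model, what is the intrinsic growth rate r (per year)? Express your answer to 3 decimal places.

From N(t) = N₀·e^(rt): e^(r·17) = 76400/182 = 419.78.
r·17 = ln(419.78) = 6.0397, so r = 6.0397/17 = 0.35528.

0.355 per year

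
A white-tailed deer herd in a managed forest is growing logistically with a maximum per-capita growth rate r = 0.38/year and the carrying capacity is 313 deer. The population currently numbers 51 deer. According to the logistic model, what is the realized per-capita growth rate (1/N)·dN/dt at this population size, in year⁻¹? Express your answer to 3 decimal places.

(1/N)·dN/dt = r(1 − N/K) = 0.38 × (1 − 51/313).
= 0.38 × 0.83706 = 0.31808.

0.318 per year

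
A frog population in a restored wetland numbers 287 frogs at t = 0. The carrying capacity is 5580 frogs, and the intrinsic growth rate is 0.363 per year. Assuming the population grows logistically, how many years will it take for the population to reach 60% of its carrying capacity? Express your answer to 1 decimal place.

A = (K − N₀)/N₀ = (5580 − 287)/287 = 18.443.
Solve 5580/(1 + 18.443·e^(−0.363t)) = 3348: 1 + 18.443·e^(−0.363t) = 1.6667, so e^(−0.363t) = 0.0361484.
−0.363·t = ln(0.0361484) = -3.3201, so t = 3.3201/0.363 = 9.1463.

9.1 years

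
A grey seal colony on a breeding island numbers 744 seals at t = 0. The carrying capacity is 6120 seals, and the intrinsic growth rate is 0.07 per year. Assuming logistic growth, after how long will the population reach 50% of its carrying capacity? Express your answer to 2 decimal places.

28.25 years

A = (K − N₀)/N₀ = (6120 − 744)/744 = 7.2258.
Solve 6120/(1 + 7.2258·e^(−0.07t)) = 3060: 1 + 7.2258·e^(−0.07t) = 2, so e^(−0.07t) = 0.138393.
−0.07·t = ln(0.138393) = -1.9777, so t = 1.9777/0.07 = 28.252.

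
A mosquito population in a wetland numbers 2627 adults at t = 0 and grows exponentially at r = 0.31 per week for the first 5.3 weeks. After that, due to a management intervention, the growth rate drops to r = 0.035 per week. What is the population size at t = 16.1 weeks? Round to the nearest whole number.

Phase 1: N(5.3) = 2627·e^(0.31×5.3) = 2627·e^1.643 = 13583.3.
Phase 2 runs for 16.1 − 5.3 = 10.8 weeks at r = 0.035.
N(16.1) = 13583.3·e^(0.035×10.8) = 13583.3·e^0.378 = 19823.

19823 adults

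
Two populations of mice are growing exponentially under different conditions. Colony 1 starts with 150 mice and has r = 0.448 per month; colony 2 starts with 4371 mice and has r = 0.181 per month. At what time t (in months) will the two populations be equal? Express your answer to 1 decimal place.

Set 150·e^(0.448t) = 4371·e^(0.181t).
e^((0.448 − 0.181)t) = 4371/150 → e^(0.267·t) = 29.14.
0.267·t = ln(29.14) = 3.3721, so t = 3.3721/0.267 = 12.63.

12.6 months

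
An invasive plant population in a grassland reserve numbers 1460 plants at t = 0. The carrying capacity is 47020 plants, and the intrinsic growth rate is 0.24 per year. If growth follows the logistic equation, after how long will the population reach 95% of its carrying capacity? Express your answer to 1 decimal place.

A = (K − N₀)/N₀ = (47020 − 1460)/1460 = 31.205.
Solve 47020/(1 + 31.205·e^(−0.24t)) = 44669: 1 + 31.205·e^(−0.24t) = 1.0526, so e^(−0.24t) = 0.00168661.
−0.24·t = ln(0.00168661) = -6.385, so t = 6.385/0.24 = 26.604.

26.6 years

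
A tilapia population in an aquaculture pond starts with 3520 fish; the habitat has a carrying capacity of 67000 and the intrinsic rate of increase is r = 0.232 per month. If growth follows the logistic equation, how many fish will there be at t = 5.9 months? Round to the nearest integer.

A = (K − N₀)/N₀ = (67000 − 3520)/3520 = 18.034.
N(t) = K/(1 + A·e^(−rt)) = 67000/(1 + 18.034×e^(−0.232×5.9)).
e^(−1.369) = 0.25441; denominator = 1 + 18.034×0.25441 = 5.5881.
N = 67000/5.5881 = 11989.8.

11990 fish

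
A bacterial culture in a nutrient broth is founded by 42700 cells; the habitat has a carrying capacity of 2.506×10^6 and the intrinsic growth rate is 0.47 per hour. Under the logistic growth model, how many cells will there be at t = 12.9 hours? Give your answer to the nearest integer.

A = (K − N₀)/N₀ = (2.506×10^6 − 42700)/42700 = 57.689.
N(t) = K/(1 + A·e^(−rt)) = 2.506×10^6/(1 + 57.689×e^(−0.47×12.9)).
e^(−6.063) = 0.0023274; denominator = 1 + 57.689×0.0023274 = 1.1343.
N = 2.506×10^6/1.1343 = 2.209361×10^6.

2209361 cells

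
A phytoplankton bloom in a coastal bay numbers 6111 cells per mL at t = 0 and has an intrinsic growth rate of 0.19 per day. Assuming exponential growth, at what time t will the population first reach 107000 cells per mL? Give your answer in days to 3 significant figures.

Set N₀·e^(rt) = 107000: e^(0.19·t) = 107000/6111 = 17.509.
0.19·t = ln(17.509) = 2.8627, so t = 2.8627/0.19 = 15.067.

15.1 days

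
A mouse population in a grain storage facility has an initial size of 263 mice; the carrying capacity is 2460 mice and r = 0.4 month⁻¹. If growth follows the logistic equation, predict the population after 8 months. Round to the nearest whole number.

1835 mice

A = (K − N₀)/N₀ = (2460 − 263)/263 = 8.3536.
N(t) = K/(1 + A·e^(−rt)) = 2460/(1 + 8.3536×e^(−0.4×8)).
e^(−3.2) = 0.040762; denominator = 1 + 8.3536×0.040762 = 1.3405.
N = 2460/1.3405 = 1835.12.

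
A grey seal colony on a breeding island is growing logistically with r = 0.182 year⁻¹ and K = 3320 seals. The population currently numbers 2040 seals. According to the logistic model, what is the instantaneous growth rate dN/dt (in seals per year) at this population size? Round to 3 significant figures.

dN/dt = rN(1 − N/K) = 0.182 × 2040 × (1 − 2040/3320).
1 − 2040/3320 = 0.38554; dN/dt = 0.182 × 2040 × 0.38554 = 143.14.

143 seals per year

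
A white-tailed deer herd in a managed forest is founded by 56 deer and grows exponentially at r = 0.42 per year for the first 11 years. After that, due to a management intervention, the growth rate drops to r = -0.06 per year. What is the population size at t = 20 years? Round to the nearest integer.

Phase 1: N(11) = 56·e^(0.42×11) = 56·e^4.62 = 5683.67.
Phase 2 runs for 20 − 11 = 9 years at r = -0.06.
N(20) = 5683.67·e^(-0.06×9) = 5683.67·e^-0.54 = 3312.15.

3312 deer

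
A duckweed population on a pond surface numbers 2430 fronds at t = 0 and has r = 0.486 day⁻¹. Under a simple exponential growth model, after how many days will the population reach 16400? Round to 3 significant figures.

Set N₀·e^(rt) = 16400: e^(0.486·t) = 16400/2430 = 6.749.
0.486·t = ln(6.749) = 1.9094, so t = 1.9094/0.486 = 3.9288.

3.93 days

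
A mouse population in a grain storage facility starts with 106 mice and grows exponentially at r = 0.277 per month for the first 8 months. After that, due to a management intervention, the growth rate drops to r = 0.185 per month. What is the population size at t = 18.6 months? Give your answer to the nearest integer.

Phase 1: N(8) = 106·e^(0.277×8) = 106·e^2.216 = 972.081.
Phase 2 runs for 18.6 − 8 = 10.6 months at r = 0.185.
N(18.6) = 972.081·e^(0.185×10.6) = 972.081·e^1.961 = 6908.03.

6908 mice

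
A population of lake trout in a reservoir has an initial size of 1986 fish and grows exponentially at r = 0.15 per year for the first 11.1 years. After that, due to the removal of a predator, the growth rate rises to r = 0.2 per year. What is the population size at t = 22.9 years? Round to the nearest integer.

Phase 1: N(11.1) = 1986·e^(0.15×11.1) = 1986·e^1.665 = 10497.3.
Phase 2 runs for 22.9 − 11.1 = 11.8 years at r = 0.2.
N(22.9) = 10497.3·e^(0.2×11.8) = 10497.3·e^2.36 = 111177.

111177 fish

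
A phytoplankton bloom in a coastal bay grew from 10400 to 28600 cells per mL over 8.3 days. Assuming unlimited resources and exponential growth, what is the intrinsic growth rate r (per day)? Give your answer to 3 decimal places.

From N(t) = N₀·e^(rt): e^(r·8.3) = 28600/10400 = 2.75.
r·8.3 = ln(2.75) = 1.0116, so r = 1.0116/8.3 = 0.12188.

0.122 per day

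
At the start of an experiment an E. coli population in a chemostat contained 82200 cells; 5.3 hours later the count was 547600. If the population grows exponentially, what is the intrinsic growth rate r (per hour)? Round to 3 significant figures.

0.358 per hour

From N(t) = N₀·e^(rt): e^(r·5.3) = 547600/82200 = 6.6618.
r·5.3 = ln(6.6618) = 1.8964, so r = 1.8964/5.3 = 0.35781.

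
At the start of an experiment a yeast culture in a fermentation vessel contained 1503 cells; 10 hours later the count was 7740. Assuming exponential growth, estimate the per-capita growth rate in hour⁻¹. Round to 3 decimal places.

From N(t) = N₀·e^(rt): e^(r·10) = 7740/1503 = 5.1497.
r·10 = ln(5.1497) = 1.6389, so r = 1.6389/10 = 0.16389.

0.164 per hour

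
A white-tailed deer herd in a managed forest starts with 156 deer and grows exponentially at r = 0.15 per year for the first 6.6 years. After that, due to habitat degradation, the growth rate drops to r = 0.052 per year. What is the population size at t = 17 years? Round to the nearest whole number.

721 deer

Phase 1: N(6.6) = 156·e^(0.15×6.6) = 156·e^0.99 = 419.833.
Phase 2 runs for 17 − 6.6 = 10.4 years at r = 0.052.
N(17) = 419.833·e^(0.052×10.4) = 419.833·e^0.5408 = 721.012.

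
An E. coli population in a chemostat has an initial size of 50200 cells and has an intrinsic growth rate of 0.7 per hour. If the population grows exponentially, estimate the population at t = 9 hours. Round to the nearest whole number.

N(t) = N₀·e^(rt) = 50200 × e^(0.7×9) = 50200 × e^6.3.
e^6.3 ≈ 544.57, so N ≈ 50200 × 544.57 = 2.733751×10^7.

27337510 cells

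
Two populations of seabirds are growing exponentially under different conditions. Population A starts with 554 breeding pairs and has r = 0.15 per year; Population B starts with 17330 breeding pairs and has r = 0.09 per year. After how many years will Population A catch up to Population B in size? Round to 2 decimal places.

57.38 years

Set 554·e^(0.15t) = 17330·e^(0.09t).
e^((0.15 − 0.09)t) = 17330/554 → e^(0.06·t) = 31.282.
0.06·t = ln(31.282) = 3.443, so t = 3.443/0.06 = 57.384.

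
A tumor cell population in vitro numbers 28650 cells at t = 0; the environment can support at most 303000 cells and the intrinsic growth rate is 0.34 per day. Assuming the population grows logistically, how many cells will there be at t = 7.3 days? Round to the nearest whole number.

A = (K − N₀)/N₀ = (303000 − 28650)/28650 = 9.5759.
N(t) = K/(1 + A·e^(−rt)) = 303000/(1 + 9.5759×e^(−0.34×7.3)).
e^(−2.482) = 0.083576; denominator = 1 + 9.5759×0.083576 = 1.8003.
N = 303000/1.8003 = 168304.

168304 cells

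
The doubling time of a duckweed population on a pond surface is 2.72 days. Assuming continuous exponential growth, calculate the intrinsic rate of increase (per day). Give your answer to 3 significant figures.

r = ln(2)/t_d = 0.6931/2.72 = 0.25483.

0.255 per day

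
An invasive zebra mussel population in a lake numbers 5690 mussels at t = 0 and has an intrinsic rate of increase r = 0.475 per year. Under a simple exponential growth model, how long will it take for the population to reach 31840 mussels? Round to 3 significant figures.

3.63 years

Set N₀·e^(rt) = 31840: e^(0.475·t) = 31840/5690 = 5.5958.
0.475·t = ln(5.5958) = 1.722, so t = 1.722/0.475 = 3.6253.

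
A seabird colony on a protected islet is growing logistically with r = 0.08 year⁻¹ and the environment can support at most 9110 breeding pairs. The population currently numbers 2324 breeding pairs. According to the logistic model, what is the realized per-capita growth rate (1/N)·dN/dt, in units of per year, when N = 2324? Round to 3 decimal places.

(1/N)·dN/dt = r(1 − N/K) = 0.08 × (1 − 2324/9110).
= 0.08 × 0.7449 = 0.059592.

0.060 per year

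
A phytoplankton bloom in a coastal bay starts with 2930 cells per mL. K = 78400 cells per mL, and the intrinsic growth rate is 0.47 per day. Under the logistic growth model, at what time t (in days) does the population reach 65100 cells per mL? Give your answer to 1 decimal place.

A = (K − N₀)/N₀ = (78400 − 2930)/2930 = 25.758.
Solve 78400/(1 + 25.758·e^(−0.47t)) = 65100: 1 + 25.758·e^(−0.47t) = 1.2043, so e^(−0.47t) = 0.00793166.
−0.47·t = ln(0.00793166) = -4.8369, so t = 4.8369/0.47 = 10.291.

10.3 days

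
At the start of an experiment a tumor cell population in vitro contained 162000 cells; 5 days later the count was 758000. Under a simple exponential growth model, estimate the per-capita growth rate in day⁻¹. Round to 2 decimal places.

From N(t) = N₀·e^(rt): e^(r·5) = 758000/162000 = 4.679.
r·5 = ln(4.679) = 1.5431, so r = 1.5431/5 = 0.30862.

0.31 per day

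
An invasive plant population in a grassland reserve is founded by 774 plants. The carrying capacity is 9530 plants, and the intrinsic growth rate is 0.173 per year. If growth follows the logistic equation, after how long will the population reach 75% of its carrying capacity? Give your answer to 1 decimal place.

20.4 years

A = (K − N₀)/N₀ = (9530 − 774)/774 = 11.313.
Solve 9530/(1 + 11.313·e^(−0.173t)) = 7147.5: 1 + 11.313·e^(−0.173t) = 1.3333, so e^(−0.173t) = 0.0294655.
−0.173·t = ln(0.0294655) = -3.5245, so t = 3.5245/0.173 = 20.373.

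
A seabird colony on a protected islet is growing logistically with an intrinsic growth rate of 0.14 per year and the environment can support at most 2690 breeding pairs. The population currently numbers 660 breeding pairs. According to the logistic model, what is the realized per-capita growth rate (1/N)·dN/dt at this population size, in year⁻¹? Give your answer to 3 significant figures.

(1/N)·dN/dt = r(1 − N/K) = 0.14 × (1 − 660/2690).
= 0.14 × 0.75465 = 0.10565.

0.106 per year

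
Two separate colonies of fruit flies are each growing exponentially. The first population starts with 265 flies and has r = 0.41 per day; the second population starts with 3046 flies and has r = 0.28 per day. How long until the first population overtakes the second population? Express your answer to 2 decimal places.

18.78 days

Set 265·e^(0.41t) = 3046·e^(0.28t).
e^((0.41 − 0.28)t) = 3046/265 → e^(0.13·t) = 11.494.
0.13·t = ln(11.494) = 2.4419, so t = 2.4419/0.13 = 18.783.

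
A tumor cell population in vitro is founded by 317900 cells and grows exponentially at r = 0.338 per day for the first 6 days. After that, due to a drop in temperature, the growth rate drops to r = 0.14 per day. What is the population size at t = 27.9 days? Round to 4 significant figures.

Phase 1: N(6) = 317900·e^(0.338×6) = 317900·e^2.028 = 2.415682×10^6.
Phase 2 runs for 27.9 − 6 = 21.9 days at r = 0.14.
N(27.9) = 2.415682×10^6·e^(0.14×21.9) = 2.415682×10^6·e^3.066 = 5.183065×10^7.

51830000 cells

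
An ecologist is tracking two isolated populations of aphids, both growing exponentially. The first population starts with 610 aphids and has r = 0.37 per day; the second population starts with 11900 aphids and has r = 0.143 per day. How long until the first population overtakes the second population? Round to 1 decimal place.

Set 610·e^(0.37t) = 11900·e^(0.143t).
e^((0.37 − 0.143)t) = 11900/610 → e^(0.227·t) = 19.508.
0.227·t = ln(19.508) = 2.9708, so t = 2.9708/0.227 = 13.087.

13.1 days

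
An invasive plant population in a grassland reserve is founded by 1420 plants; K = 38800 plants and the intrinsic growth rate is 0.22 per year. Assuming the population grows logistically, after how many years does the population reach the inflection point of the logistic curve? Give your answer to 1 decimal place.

14.9 years

Logistic growth is fastest at N = K/2 = 19400.
A = (K − N₀)/N₀ = 26.324. Set K/(1 + A·e^(−rt)) = K/2 → A·e^(−rt) = 1.
e^(−0.22t) = 1/26.324 = 0.0379882, so t = ln(26.324)/0.22 = 3.2705/0.22 = 14.866.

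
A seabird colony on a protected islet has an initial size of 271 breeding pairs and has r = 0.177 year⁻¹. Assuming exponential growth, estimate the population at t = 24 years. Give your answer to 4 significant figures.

18960 breeding pairs

N(t) = N₀·e^(rt) = 271 × e^(0.177×24) = 271 × e^4.248.
e^4.248 ≈ 69.965, so N ≈ 271 × 69.965 = 18960.6.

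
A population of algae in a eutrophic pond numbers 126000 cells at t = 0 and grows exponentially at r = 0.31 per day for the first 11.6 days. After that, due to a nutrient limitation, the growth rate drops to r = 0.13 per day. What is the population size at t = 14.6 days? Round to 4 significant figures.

6784000 cells

Phase 1: N(11.6) = 126000·e^(0.31×11.6) = 126000·e^3.596 = 4.592969×10^6.
Phase 2 runs for 14.6 − 11.6 = 3 days at r = 0.13.
N(14.6) = 4.592969×10^6·e^(0.13×3) = 4.592969×10^6·e^0.39 = 6.783727×10^6.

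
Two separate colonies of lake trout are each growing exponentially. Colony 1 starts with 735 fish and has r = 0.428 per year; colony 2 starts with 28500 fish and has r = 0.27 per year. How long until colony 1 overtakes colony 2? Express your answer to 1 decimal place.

Set 735·e^(0.428t) = 28500·e^(0.27t).
e^((0.428 − 0.27)t) = 28500/735 → e^(0.158·t) = 38.776.
0.158·t = ln(38.776) = 3.6578, so t = 3.6578/0.158 = 23.151.

23.2 years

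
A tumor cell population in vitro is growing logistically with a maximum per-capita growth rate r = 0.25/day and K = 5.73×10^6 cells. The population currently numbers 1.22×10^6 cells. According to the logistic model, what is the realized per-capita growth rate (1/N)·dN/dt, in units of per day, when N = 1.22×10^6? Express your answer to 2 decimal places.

(1/N)·dN/dt = r(1 − N/K) = 0.25 × (1 − 1.22×10^6/5.73×10^6).
= 0.25 × 0.78709 = 0.19677.

0.20 per day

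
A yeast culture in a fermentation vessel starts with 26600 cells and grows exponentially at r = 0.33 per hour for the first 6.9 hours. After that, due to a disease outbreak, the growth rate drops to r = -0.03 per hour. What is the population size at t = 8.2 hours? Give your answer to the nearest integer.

249363 cells

Phase 1: N(6.9) = 26600·e^(0.33×6.9) = 26600·e^2.277 = 259281.
Phase 2 runs for 8.2 − 6.9 = 1.3 hours at r = -0.03.
N(8.2) = 259281·e^(-0.03×1.3) = 259281·e^-0.039 = 249363.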